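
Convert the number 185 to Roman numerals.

Convert 185 to Roman numerals:
  185 contains 1×100 (C)
  85 contains 1×50 (L)
  35 contains 3×10 (XXX)
  5 contains 1×5 (V)

CLXXXV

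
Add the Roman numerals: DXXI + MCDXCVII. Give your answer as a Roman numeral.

DXXI = 521
MCDXCVII = 1497
521 + 1497 = 2018

MMXVIII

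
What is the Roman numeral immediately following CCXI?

CCXI = 211; next is 212

CCXII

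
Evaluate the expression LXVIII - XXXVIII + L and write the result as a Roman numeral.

LXVIII = 68, XXXVIII = 38, L = 50
68 - 38 = 30
30 + 50 = 80

LXXX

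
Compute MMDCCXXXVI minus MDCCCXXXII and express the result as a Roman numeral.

MMDCCXXXVI = 2736
MDCCCXXXII = 1832
2736 - 1832 = 904

CMIV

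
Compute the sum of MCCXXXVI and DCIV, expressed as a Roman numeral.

MCCXXXVI = 1236
DCIV = 604
1236 + 604 = 1840

MDCCCXL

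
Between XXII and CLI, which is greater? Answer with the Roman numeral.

XXII = 22
CLI = 151
151 is larger

CLI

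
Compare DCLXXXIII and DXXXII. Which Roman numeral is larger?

DCLXXXIII = 683
DXXXII = 532
683 is larger

DCLXXXIII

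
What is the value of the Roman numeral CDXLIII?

CDXLIII: CD=400, XL=40, I=1, I=1, I=1
400 + 40 + 1 + 1 + 1 = 443

443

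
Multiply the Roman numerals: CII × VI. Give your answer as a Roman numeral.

CII = 102
VI = 6
102 × 6 = 612

DCXII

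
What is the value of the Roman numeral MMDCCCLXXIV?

MMDCCCLXXIV: M=1000, M=1000, D=500, C=100, C=100, C=100, L=50, X=10, X=10, IV=4
1000 + 1000 + 500 + 100 + 100 + 100 + 50 + 10 + 10 + 4 = 2874

2874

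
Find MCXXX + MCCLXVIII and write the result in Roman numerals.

MCXXX = 1130
MCCLXVIII = 1268
1130 + 1268 = 2398

MMCCCXCVIII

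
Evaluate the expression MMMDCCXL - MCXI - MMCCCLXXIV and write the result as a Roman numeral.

MMMDCCXL = 3740, MCXI = 1111, MMCCCLXXIV = 2374
3740 - 1111 = 2629
2629 - 2374 = 255

CCLV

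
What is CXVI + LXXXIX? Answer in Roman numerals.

CXVI = 116
LXXXIX = 89
116 + 89 = 205

CCV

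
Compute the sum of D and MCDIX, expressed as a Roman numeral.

D = 500
MCDIX = 1409
500 + 1409 = 1909

MCMIX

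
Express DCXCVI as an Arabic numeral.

DCXCVI: D=500, C=100, XC=90, V=5, I=1
500 + 100 + 90 + 5 + 1 = 696

696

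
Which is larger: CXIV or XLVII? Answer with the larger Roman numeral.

CXIV = 114
XLVII = 47
114 is larger

CXIV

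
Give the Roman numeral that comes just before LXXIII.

LXXIII = 73, so the previous integer is 73 - 1 = 72

LXXII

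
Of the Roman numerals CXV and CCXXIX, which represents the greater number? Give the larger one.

CXV = 115
CCXXIX = 229
229 is larger

CCXXIX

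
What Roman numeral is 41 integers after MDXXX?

MDXXX = 1530
1530 + 41 = 1571

MDLXXI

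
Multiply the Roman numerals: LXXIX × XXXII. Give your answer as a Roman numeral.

LXXIX = 79
XXXII = 32
79 × 32 = 2528

MMDXXVIII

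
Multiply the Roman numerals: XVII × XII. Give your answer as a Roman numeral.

XVII = 17
XII = 12
17 × 12 = 204

CCIV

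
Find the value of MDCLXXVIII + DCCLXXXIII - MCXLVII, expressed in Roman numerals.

MDCLXXVIII = 1678, DCCLXXXIII = 783, MCXLVII = 1147
1678 + 783 = 2461
2461 - 1147 = 1314

MCCCXIV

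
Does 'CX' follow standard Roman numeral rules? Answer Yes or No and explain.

'CX': Check the rules: uses only the symbols I, V, X, L, C, D, M; no symbol is repeated more than three times in a row; V, L and D each appear at most once; no smaller symbol precedes a larger one (values never increase from left to right). Value: C (100) + X (10) = 110. So it is a valid standard Roman numeral.

Yes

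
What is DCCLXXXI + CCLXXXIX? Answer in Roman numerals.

DCCLXXXI = 781
CCLXXXIX = 289
781 + 289 = 1070

MLXX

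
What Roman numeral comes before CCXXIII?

CCXXIII = 223, so the previous integer is 223 - 1 = 222

CCXXII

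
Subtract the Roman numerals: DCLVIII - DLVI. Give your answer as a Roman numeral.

DCLVIII = 658
DLVI = 556
658 - 556 = 102

CII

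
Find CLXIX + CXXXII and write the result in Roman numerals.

CLXIX = 169
CXXXII = 132
169 + 132 = 301

CCCI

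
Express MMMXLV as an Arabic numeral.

MMMXLV: M=1000, M=1000, M=1000, XL=40, V=5
1000 + 1000 + 1000 + 40 + 5 = 3045

3045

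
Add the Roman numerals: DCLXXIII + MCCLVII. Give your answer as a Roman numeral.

DCLXXIII = 673
MCCLVII = 1257
673 + 1257 = 1930

MCMXXX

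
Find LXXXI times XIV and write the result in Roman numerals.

LXXXI = 81
XIV = 14
81 × 14 = 1134

MCXXXIV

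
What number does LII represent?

LII: L=50, I=1, I=1
50 + 1 + 1 = 52

52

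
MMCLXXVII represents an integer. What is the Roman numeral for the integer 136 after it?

MMCLXXVII = 2177
2177 + 136 = 2313

MMCCCXIII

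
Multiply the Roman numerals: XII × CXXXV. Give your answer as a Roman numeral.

XII = 12
CXXXV = 135
12 × 135 = 1620

MDCXX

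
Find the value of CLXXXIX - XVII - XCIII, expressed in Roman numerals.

CLXXXIX = 189, XVII = 17, XCIII = 93
189 - 17 = 172
172 - 93 = 79

LXXIX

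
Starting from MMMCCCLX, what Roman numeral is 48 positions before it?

MMMCCCLX = 3360
3360 - 48 = 3312

MMMCCCXII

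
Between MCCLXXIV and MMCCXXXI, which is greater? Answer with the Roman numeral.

MCCLXXIV = 1274
MMCCXXXI = 2231
2231 is larger

MMCCXXXI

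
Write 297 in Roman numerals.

Convert 297 to Roman numerals:
  297 contains 2×100 (CC)
  97 contains 1×90 (XC)
  7 contains 1×5 (V)
  2 contains 2×1 (II)

CCXCVII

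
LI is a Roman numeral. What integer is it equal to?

LI: L=50, I=1
50 + 1 = 51

51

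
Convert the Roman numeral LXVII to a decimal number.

LXVII: L=50, X=10, V=5, I=1, I=1
50 + 10 + 5 + 1 + 1 = 67

67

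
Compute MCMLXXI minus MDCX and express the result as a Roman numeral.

MCMLXXI = 1971
MDCX = 1610
1971 - 1610 = 361

CCCLXI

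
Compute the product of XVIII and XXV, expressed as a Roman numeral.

XVIII = 18
XXV = 25
18 × 25 = 450

CDL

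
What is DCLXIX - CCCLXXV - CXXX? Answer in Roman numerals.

DCLXIX = 669, CCCLXXV = 375, CXXX = 130
669 - 375 = 294
294 - 130 = 164

CLXIV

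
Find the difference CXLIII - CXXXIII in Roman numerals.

CXLIII = 143
CXXXIII = 133
143 - 133 = 10

X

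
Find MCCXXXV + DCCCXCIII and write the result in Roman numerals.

MCCXXXV = 1235
DCCCXCIII = 893
1235 + 893 = 2128

MMCXXVIII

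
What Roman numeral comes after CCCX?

CCCX = 310, so the next integer is 310 + 1 = 311

CCCXI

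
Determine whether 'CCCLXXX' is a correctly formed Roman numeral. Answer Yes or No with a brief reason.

'CCCLXXX': Check the rules: uses only the symbols I, V, X, L, C, D, M; no symbol is repeated more than three times in a row; V, L and D each appear at most once; no smaller symbol precedes a larger one (values never increase from left to right). Value: C (100) + C (100) + C (100) + L (50) + X (10) + X (10) + X (10) = 380. So it is a valid standard Roman numeral.

Yes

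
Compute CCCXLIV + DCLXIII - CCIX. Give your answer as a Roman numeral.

CCCXLIV = 344, DCLXIII = 663, CCIX = 209
344 + 663 = 1007
1007 - 209 = 798

DCCXCVIII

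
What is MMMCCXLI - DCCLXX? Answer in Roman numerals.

MMMCCXLI = 3241
DCCLXX = 770
3241 - 770 = 2471

MMCDLXXI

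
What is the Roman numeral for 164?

Convert 164 to Roman numerals:
  164 contains 1×100 (C)
  64 contains 1×50 (L)
  14 contains 1×10 (X)
  4 contains 1×4 (IV)

CLXIV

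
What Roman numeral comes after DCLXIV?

DCLXIV = 664, so the next integer is 664 + 1 = 665

DCLXV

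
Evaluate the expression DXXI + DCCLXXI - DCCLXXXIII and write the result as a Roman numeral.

DXXI = 521, DCCLXXI = 771, DCCLXXXIII = 783
521 + 771 = 1292
1292 - 783 = 509

DIX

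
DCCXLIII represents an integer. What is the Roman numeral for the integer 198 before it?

DCCXLIII = 743
743 - 198 = 545

DXLV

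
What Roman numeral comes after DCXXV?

DCXXV = 625; next is 626

DCXXVI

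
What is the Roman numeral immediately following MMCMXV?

MMCMXV = 2915; next is 2916

MMCMXVI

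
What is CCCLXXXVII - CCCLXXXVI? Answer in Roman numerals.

CCCLXXXVII = 387
CCCLXXXVI = 386
387 - 386 = 1

I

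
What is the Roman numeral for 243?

Convert 243 to Roman numerals:
  243 contains 2×100 (CC)
  43 contains 1×40 (XL)
  3 contains 3×1 (III)

CCXLIII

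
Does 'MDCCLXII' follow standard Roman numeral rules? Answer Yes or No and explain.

'MDCCLXII': Check the rules: uses only the symbols I, V, X, L, C, D, M; no symbol is repeated more than three times in a row; V, L and D each appear at most once; no smaller symbol precedes a larger one (values never increase from left to right). Value: M (1000) + D (500) + C (100) + C (100) + L (50) + X (10) + I (1) + I (1) = 1762. So it is a valid standard Roman numeral.

Yes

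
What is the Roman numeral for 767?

Convert 767 to Roman numerals:
  767 contains 1×500 (D)
  267 contains 2×100 (CC)
  67 contains 1×50 (L)
  17 contains 1×10 (X)
  7 contains 1×5 (V)
  2 contains 2×1 (II)

DCCLXVII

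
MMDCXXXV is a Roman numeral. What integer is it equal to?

MMDCXXXV: M=1000, M=1000, D=500, C=100, X=10, X=10, X=10, V=5
1000 + 1000 + 500 + 100 + 10 + 10 + 10 + 5 = 2635

2635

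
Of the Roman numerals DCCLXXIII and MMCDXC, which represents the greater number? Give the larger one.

DCCLXXIII = 773
MMCDXC = 2490
2490 is larger

MMCDXC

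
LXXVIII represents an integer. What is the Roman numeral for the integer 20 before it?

LXXVIII = 78
78 - 20 = 58

LVIII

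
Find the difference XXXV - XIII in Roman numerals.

XXXV = 35
XIII = 13
35 - 13 = 22

XXII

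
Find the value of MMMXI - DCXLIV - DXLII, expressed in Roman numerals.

MMMXI = 3011, DCXLIV = 644, DXLII = 542
3011 - 644 = 2367
2367 - 542 = 1825

MDCCCXXV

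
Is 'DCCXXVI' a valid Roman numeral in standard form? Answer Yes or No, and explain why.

'DCCXXVI': Check the rules: uses only the symbols I, V, X, L, C, D, M; no symbol is repeated more than three times in a row; V, L and D each appear at most once; no smaller symbol precedes a larger one (values never increase from left to right). Value: D (500) + C (100) + C (100) + X (10) + X (10) + V (5) + I (1) = 726. So it is a valid standard Roman numeral.

Yes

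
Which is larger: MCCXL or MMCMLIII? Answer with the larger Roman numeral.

MCCXL = 1240
MMCMLIII = 2953
2953 is larger

MMCMLIII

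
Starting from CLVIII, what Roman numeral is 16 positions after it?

CLVIII = 158
158 + 16 = 174

CLXXIV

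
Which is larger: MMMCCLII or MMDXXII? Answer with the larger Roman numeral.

MMMCCLII = 3252
MMDXXII = 2522
3252 is larger

MMMCCLII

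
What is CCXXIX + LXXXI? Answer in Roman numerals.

CCXXIX = 229
LXXXI = 81
229 + 81 = 310

CCCX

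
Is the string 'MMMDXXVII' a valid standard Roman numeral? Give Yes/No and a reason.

'MMMDXXVII': Check the rules: uses only the symbols I, V, X, L, C, D, M; no symbol is repeated more than three times in a row; V, L and D each appear at most once; no smaller symbol precedes a larger one (values never increase from left to right). Value: M (1000) + M (1000) + M (1000) + D (500) + X (10) + X (10) + V (5) + I (1) + I (1) = 3527. So it is a valid standard Roman numeral.

Yes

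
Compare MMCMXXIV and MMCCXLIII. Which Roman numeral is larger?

MMCMXXIV = 2924
MMCCXLIII = 2243
2924 is larger

MMCMXXIV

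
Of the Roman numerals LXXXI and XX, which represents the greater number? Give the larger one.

LXXXI = 81
XX = 20
81 is larger

LXXXI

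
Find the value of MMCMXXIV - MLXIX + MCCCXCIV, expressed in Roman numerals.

MMCMXXIV = 2924, MLXIX = 1069, MCCCXCIV = 1394
2924 - 1069 = 1855
1855 + 1394 = 3249

MMMCCXLIX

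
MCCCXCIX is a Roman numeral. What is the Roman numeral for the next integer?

MCCCXCIX = 1399; next is 1400

MCD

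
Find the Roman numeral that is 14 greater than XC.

XC = 90
90 + 14 = 104

CIV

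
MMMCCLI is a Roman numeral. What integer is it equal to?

MMMCCLI: M=1000, M=1000, M=1000, C=100, C=100, L=50, I=1
1000 + 1000 + 1000 + 100 + 100 + 50 + 1 = 3251

3251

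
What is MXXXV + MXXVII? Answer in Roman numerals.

MXXXV = 1035
MXXVII = 1027
1035 + 1027 = 2062

MMLXII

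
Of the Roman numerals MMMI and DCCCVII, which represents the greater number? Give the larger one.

MMMI = 3001
DCCCVII = 807
3001 is larger

MMMI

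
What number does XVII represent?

XVII: X=10, V=5, I=1, I=1
10 + 5 + 1 + 1 = 17

17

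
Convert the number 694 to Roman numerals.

Convert 694 to Roman numerals:
  694 contains 1×500 (D)
  194 contains 1×100 (C)
  94 contains 1×90 (XC)
  4 contains 1×4 (IV)

DCXCIV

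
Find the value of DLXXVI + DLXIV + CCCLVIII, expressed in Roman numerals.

DLXXVI = 576, DLXIV = 564, CCCLVIII = 358
576 + 564 = 1140
1140 + 358 = 1498

MCDXCVIII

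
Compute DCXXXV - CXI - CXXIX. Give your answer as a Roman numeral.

DCXXXV = 635, CXI = 111, CXXIX = 129
635 - 111 = 524
524 - 129 = 395

CCCXCV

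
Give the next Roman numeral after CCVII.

CCVII = 207, so the next integer is 207 + 1 = 208

CCVIII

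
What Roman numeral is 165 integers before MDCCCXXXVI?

MDCCCXXXVI = 1836
1836 - 165 = 1671

MDCLXXI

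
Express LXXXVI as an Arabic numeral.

LXXXVI: L=50, X=10, X=10, X=10, V=5, I=1
50 + 10 + 10 + 10 + 5 + 1 = 86

86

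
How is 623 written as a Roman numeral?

Convert 623 to Roman numerals:
  623 contains 1×500 (D)
  123 contains 1×100 (C)
  23 contains 2×10 (XX)
  3 contains 3×1 (III)

DCXXIII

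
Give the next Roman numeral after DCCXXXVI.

DCCXXXVI = 736; next is 737

DCCXXXVII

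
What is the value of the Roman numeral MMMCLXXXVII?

MMMCLXXXVII: M=1000, M=1000, M=1000, C=100, L=50, X=10, X=10, X=10, V=5, I=1, I=1
1000 + 1000 + 1000 + 100 + 50 + 10 + 10 + 10 + 5 + 1 + 1 = 3187

3187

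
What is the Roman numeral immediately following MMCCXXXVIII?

MMCCXXXVIII = 2238, so the next integer is 2238 + 1 = 2239

MMCCXXXIX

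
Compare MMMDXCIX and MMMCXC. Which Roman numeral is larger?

MMMDXCIX = 3599
MMMCXC = 3190
3599 is larger

MMMDXCIX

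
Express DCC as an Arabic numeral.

DCC: D=500, C=100, C=100
500 + 100 + 100 = 700

700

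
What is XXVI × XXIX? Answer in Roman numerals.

XXVI = 26
XXIX = 29
26 × 29 = 754

DCCLIV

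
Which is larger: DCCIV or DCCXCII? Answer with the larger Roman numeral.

DCCIV = 704
DCCXCII = 792
792 is larger

DCCXCII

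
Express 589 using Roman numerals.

Convert 589 to Roman numerals:
  589 contains 1×500 (D)
  89 contains 1×50 (L)
  39 contains 3×10 (XXX)
  9 contains 1×9 (IX)

DLXXXIX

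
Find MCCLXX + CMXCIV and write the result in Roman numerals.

MCCLXX = 1270
CMXCIV = 994
1270 + 994 = 2264

MMCCLXIV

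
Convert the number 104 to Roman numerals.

Convert 104 to Roman numerals:
  104 contains 1×100 (C)
  4 contains 1×4 (IV)

CIV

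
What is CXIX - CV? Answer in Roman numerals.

CXIX = 119
CV = 105
119 - 105 = 14

XIV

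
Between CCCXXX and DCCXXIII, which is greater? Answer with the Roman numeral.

CCCXXX = 330
DCCXXIII = 723
723 is larger

DCCXXIII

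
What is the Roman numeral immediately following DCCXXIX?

DCCXXIX = 729; next is 730

DCCXXX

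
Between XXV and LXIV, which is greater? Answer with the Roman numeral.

XXV = 25
LXIV = 64
64 is larger

LXIV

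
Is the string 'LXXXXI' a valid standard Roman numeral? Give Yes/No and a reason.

'LXXXXI': More than 3 consecutive X's

No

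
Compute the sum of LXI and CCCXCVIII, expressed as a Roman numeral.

LXI = 61
CCCXCVIII = 398
61 + 398 = 459

CDLIX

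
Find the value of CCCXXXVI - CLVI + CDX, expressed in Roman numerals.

CCCXXXVI = 336, CLVI = 156, CDX = 410
336 - 156 = 180
180 + 410 = 590

DXC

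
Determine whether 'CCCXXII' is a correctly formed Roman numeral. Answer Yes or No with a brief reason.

'CCCXXII': Check the rules: uses only the symbols I, V, X, L, C, D, M; no symbol is repeated more than three times in a row; V, L and D each appear at most once; no smaller symbol precedes a larger one (values never increase from left to right). Value: C (100) + C (100) + C (100) + X (10) + X (10) + I (1) + I (1) = 322. So it is a valid standard Roman numeral.

Yes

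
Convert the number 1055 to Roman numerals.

Convert 1055 to Roman numerals:
  1055 contains 1×1000 (M)
  55 contains 1×50 (L)
  5 contains 1×5 (V)

MLV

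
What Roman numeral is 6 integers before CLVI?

CLVI = 156
156 - 6 = 150

CL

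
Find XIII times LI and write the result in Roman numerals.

XIII = 13
LI = 51
13 × 51 = 663

DCLXIII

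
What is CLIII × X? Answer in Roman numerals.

CLIII = 153
X = 10
153 × 10 = 1530

MDXXX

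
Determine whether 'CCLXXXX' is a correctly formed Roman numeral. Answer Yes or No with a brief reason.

'CCLXXXX': More than 3 consecutive X's

No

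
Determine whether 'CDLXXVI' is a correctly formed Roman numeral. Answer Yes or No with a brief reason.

'CDLXXVI': Check the rules: uses only the symbols I, V, X, L, C, D, M; no symbol is repeated more than three times in a row; V, L and D each appear at most once; the only place a smaller symbol precedes a larger one is the allowed subtractive pair CD, the symbol right after such a pair (if any) is smaller than the pair's first symbol, and otherwise the values never increase from left to right. Value: CD (400) + L (50) + X (10) + X (10) + V (5) + I (1) = 476. So it is a valid standard Roman numeral.

Yes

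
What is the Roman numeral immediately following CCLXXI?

CCLXXI = 271, so the next integer is 271 + 1 = 272

CCLXXII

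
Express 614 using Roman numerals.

Convert 614 to Roman numerals:
  614 contains 1×500 (D)
  114 contains 1×100 (C)
  14 contains 1×10 (X)
  4 contains 1×4 (IV)

DCXIV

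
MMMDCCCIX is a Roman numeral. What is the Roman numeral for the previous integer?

MMMDCCCIX = 3809, so the previous integer is 3809 - 1 = 3808

MMMDCCCVIII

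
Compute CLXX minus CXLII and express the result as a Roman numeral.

CLXX = 170
CXLII = 142
170 - 142 = 28

XXVIII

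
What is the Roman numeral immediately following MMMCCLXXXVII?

MMMCCLXXXVII = 3287; next is 3288

MMMCCLXXXVIII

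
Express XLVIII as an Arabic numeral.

XLVIII: XL=40, V=5, I=1, I=1, I=1
40 + 5 + 1 + 1 + 1 = 48

48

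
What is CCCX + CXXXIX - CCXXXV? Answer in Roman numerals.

CCCX = 310, CXXXIX = 139, CCXXXV = 235
310 + 139 = 449
449 - 235 = 214

CCXIV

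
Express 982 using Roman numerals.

Convert 982 to Roman numerals:
  982 contains 1×900 (CM)
  82 contains 1×50 (L)
  32 contains 3×10 (XXX)
  2 contains 2×1 (II)

CMLXXXII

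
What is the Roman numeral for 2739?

Convert 2739 to Roman numerals:
  2739 contains 2×1000 (MM)
  739 contains 1×500 (D)
  239 contains 2×100 (CC)
  39 contains 3×10 (XXX)
  9 contains 1×9 (IX)

MMDCCXXXIX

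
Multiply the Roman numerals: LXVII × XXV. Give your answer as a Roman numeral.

LXVII = 67
XXV = 25
67 × 25 = 1675

MDCLXXV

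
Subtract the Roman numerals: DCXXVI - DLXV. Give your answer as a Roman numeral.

DCXXVI = 626
DLXV = 565
626 - 565 = 61

LXI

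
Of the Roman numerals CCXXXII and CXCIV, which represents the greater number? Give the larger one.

CCXXXII = 232
CXCIV = 194
232 is larger

CCXXXII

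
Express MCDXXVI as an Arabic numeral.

MCDXXVI: M=1000, CD=400, X=10, X=10, V=5, I=1
1000 + 400 + 10 + 10 + 5 + 1 = 1426

1426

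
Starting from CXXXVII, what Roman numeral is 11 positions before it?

CXXXVII = 137
137 - 11 = 126

CXXVI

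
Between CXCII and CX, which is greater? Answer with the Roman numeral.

CXCII = 192
CX = 110
192 is larger

CXCII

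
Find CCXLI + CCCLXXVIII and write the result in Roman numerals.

CCXLI = 241
CCCLXXVIII = 378
241 + 378 = 619

DCXIX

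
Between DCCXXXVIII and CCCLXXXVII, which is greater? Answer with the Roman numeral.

DCCXXXVIII = 738
CCCLXXXVII = 387
738 is larger

DCCXXXVIII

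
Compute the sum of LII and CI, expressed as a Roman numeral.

LII = 52
CI = 101
52 + 101 = 153

CLIII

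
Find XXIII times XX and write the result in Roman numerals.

XXIII = 23
XX = 20
23 × 20 = 460

CDLX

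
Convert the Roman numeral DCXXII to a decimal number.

DCXXII: D=500, C=100, X=10, X=10, I=1, I=1
500 + 100 + 10 + 10 + 1 + 1 = 622

622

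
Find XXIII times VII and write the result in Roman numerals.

XXIII = 23
VII = 7
23 × 7 = 161

CLXI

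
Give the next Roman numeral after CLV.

CLV = 155; next is 156

CLVI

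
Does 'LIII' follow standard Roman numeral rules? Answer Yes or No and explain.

'LIII': Check the rules: uses only the symbols I, V, X, L, C, D, M; no symbol is repeated more than three times in a row; V, L and D each appear at most once; no smaller symbol precedes a larger one (values never increase from left to right). Value: L (50) + I (1) + I (1) + I (1) = 53. So it is a valid standard Roman numeral.

Yes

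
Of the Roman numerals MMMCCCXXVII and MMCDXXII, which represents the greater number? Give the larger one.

MMMCCCXXVII = 3327
MMCDXXII = 2422
3327 is larger

MMMCCCXXVII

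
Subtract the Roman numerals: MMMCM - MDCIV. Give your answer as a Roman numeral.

MMMCM = 3900
MDCIV = 1604
3900 - 1604 = 2296

MMCCXCVI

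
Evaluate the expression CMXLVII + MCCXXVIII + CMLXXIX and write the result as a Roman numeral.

CMXLVII = 947, MCCXXVIII = 1228, CMLXXIX = 979
947 + 1228 = 2175
2175 + 979 = 3154

MMMCLIV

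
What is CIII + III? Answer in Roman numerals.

CIII = 103
III = 3
103 + 3 = 106

CVI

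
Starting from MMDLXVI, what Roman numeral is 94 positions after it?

MMDLXVI = 2566
2566 + 94 = 2660

MMDCLX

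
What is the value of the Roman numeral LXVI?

LXVI: L=50, X=10, V=5, I=1
50 + 10 + 5 + 1 = 66

66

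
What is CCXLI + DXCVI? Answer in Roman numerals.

CCXLI = 241
DXCVI = 596
241 + 596 = 837

DCCCXXXVII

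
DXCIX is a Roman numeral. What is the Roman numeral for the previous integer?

DXCIX = 599, so the previous integer is 599 - 1 = 598

DXCVIII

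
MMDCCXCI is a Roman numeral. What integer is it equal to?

MMDCCXCI: M=1000, M=1000, D=500, C=100, C=100, XC=90, I=1
1000 + 1000 + 500 + 100 + 100 + 90 + 1 = 2791

2791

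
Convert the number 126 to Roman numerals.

Convert 126 to Roman numerals:
  126 contains 1×100 (C)
  26 contains 2×10 (XX)
  6 contains 1×5 (V)
  1 contains 1×1 (I)

CXXVI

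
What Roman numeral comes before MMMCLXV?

MMMCLXV = 3165, so the previous integer is 3165 - 1 = 3164

MMMCLXIV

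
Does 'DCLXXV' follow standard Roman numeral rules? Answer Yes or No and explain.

'DCLXXV': Check the rules: uses only the symbols I, V, X, L, C, D, M; no symbol is repeated more than three times in a row; V, L and D each appear at most once; no smaller symbol precedes a larger one (values never increase from left to right). Value: D (500) + C (100) + L (50) + X (10) + X (10) + V (5) = 675. So it is a valid standard Roman numeral.

Yes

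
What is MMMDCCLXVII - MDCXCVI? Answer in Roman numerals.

MMMDCCLXVII = 3767
MDCXCVI = 1696
3767 - 1696 = 2071

MMLXXI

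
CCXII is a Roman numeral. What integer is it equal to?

CCXII: C=100, C=100, X=10, I=1, I=1
100 + 100 + 10 + 1 + 1 = 212

212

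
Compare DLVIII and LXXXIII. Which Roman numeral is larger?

DLVIII = 558
LXXXIII = 83
558 is larger

DLVIII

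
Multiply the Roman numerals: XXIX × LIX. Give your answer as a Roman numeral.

XXIX = 29
LIX = 59
29 × 59 = 1711

MDCCXI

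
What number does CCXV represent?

CCXV: C=100, C=100, X=10, V=5
100 + 100 + 10 + 5 = 215

215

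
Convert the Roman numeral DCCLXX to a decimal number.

DCCLXX: D=500, C=100, C=100, L=50, X=10, X=10
500 + 100 + 100 + 50 + 10 + 10 = 770

770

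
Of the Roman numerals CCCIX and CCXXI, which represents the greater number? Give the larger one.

CCCIX = 309
CCXXI = 221
309 is larger

CCCIX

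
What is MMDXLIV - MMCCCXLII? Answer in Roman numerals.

MMDXLIV = 2544
MMCCCXLII = 2342
2544 - 2342 = 202

CCII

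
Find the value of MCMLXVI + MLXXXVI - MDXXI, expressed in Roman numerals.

MCMLXVI = 1966, MLXXXVI = 1086, MDXXI = 1521
1966 + 1086 = 3052
3052 - 1521 = 1531

MDXXXI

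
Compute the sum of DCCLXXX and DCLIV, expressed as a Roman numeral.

DCCLXXX = 780
DCLIV = 654
780 + 654 = 1434

MCDXXXIV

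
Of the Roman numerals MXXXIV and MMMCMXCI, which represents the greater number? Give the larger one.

MXXXIV = 1034
MMMCMXCI = 3991
3991 is larger

MMMCMXCI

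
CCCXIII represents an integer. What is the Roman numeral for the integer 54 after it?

CCCXIII = 313
313 + 54 = 367

CCCLXVII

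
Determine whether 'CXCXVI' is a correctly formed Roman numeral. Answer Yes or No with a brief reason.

'CXCXVI': X cannot come right after the subtractive pair XC: once X is subtracted in XC, the next symbol must be smaller than X

No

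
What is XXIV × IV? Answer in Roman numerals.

XXIV = 24
IV = 4
24 × 4 = 96

XCVI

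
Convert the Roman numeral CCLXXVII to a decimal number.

CCLXXVII: C=100, C=100, L=50, X=10, X=10, V=5, I=1, I=1
100 + 100 + 50 + 10 + 10 + 5 + 1 + 1 = 277

277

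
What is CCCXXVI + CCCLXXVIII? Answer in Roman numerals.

CCCXXVI = 326
CCCLXXVIII = 378
326 + 378 = 704

DCCIV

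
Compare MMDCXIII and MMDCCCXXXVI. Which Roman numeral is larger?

MMDCXIII = 2613
MMDCCCXXXVI = 2836
2836 is larger

MMDCCCXXXVI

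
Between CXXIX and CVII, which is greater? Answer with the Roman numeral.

CXXIX = 129
CVII = 107
129 is larger

CXXIX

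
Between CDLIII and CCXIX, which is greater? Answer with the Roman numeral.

CDLIII = 453
CCXIX = 219
453 is larger

CDLIII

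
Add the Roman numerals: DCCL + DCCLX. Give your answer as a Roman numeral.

DCCL = 750
DCCLX = 760
750 + 760 = 1510

MDX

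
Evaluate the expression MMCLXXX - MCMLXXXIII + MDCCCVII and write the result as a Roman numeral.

MMCLXXX = 2180, MCMLXXXIII = 1983, MDCCCVII = 1807
2180 - 1983 = 197
197 + 1807 = 2004

MMIV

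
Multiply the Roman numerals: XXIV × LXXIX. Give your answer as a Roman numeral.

XXIV = 24
LXXIX = 79
24 × 79 = 1896

MDCCCXCVI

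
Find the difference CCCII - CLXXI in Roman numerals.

CCCII = 302
CLXXI = 171
302 - 171 = 131

CXXXI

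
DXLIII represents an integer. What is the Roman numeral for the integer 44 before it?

DXLIII = 543
543 - 44 = 499

CDXCIX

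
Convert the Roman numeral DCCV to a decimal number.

DCCV: D=500, C=100, C=100, V=5
500 + 100 + 100 + 5 = 705

705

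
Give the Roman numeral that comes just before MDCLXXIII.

MDCLXXIII = 1673; previous is 1672

MDCLXXII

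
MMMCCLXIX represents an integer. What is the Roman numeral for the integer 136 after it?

MMMCCLXIX = 3269
3269 + 136 = 3405

MMMCDV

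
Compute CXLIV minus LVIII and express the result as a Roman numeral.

CXLIV = 144
LVIII = 58
144 - 58 = 86

LXXXVI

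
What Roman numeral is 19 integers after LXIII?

LXIII = 63
63 + 19 = 82

LXXXII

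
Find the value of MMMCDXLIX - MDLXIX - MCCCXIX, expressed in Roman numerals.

MMMCDXLIX = 3449, MDLXIX = 1569, MCCCXIX = 1319
3449 - 1569 = 1880
1880 - 1319 = 561

DLXI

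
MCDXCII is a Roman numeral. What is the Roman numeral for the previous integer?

MCDXCII = 1492, so the previous integer is 1492 - 1 = 1491

MCDXCI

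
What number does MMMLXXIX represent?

MMMLXXIX: M=1000, M=1000, M=1000, L=50, X=10, X=10, IX=9
1000 + 1000 + 1000 + 50 + 10 + 10 + 9 = 3079

3079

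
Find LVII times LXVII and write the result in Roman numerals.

LVII = 57
LXVII = 67
57 × 67 = 3819

MMMDCCCXIX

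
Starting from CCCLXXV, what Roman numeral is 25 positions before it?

CCCLXXV = 375
375 - 25 = 350

CCCL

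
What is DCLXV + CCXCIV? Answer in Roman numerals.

DCLXV = 665
CCXCIV = 294
665 + 294 = 959

CMLIX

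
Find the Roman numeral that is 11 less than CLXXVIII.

CLXXVIII = 178
178 - 11 = 167

CLXVII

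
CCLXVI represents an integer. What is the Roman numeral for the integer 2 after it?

CCLXVI = 266
266 + 2 = 268

CCLXVIII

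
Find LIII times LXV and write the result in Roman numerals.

LIII = 53
LXV = 65
53 × 65 = 3445

MMMCDXLV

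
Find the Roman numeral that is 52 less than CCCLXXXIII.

CCCLXXXIII = 383
383 - 52 = 331

CCCXXXI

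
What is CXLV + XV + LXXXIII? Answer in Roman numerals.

CXLV = 145, XV = 15, LXXXIII = 83
145 + 15 = 160
160 + 83 = 243

CCXLIII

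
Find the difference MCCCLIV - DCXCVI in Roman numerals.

MCCCLIV = 1354
DCXCVI = 696
1354 - 696 = 658

DCLVIII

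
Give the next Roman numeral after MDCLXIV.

MDCLXIV = 1664, so the next integer is 1664 + 1 = 1665

MDCLXV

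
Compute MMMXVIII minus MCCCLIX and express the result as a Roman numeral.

MMMXVIII = 3018
MCCCLIX = 1359
3018 - 1359 = 1659

MDCLIX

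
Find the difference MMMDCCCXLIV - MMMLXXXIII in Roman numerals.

MMMDCCCXLIV = 3844
MMMLXXXIII = 3083
3844 - 3083 = 761

DCCLXI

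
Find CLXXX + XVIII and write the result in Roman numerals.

CLXXX = 180
XVIII = 18
180 + 18 = 198

CXCVIII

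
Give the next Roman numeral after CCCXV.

CCCXV = 315; next is 316

CCCXVI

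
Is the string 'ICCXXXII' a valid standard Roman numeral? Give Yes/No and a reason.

'ICCXXXII': Invalid subtractive combination: IC

No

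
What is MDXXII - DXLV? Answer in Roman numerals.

MDXXII = 1522
DXLV = 545
1522 - 545 = 977

CMLXXVII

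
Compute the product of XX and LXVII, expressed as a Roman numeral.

XX = 20
LXVII = 67
20 × 67 = 1340

MCCCXL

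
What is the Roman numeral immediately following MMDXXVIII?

MMDXXVIII = 2528, so the next integer is 2528 + 1 = 2529

MMDXXIX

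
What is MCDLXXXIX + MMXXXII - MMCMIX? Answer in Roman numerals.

MCDLXXXIX = 1489, MMXXXII = 2032, MMCMIX = 2909
1489 + 2032 = 3521
3521 - 2909 = 612

DCXII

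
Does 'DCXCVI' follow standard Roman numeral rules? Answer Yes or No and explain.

'DCXCVI': Check the rules: uses only the symbols I, V, X, L, C, D, M; no symbol is repeated more than three times in a row; V, L and D each appear at most once; the only place a smaller symbol precedes a larger one is the allowed subtractive pair XC, the symbol right after such a pair (if any) is smaller than the pair's first symbol, and otherwise the values never increase from left to right. Value: D (500) + C (100) + XC (90) + V (5) + I (1) = 696. So it is a valid standard Roman numeral.

Yes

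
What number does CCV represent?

CCV: C=100, C=100, V=5
100 + 100 + 5 = 205

205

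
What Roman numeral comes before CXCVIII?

CXCVIII = 198; previous is 197

CXCVII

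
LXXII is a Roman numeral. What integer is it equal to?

LXXII: L=50, X=10, X=10, I=1, I=1
50 + 10 + 10 + 1 + 1 = 72

72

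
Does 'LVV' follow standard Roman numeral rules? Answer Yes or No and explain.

'LVV': V should not appear more than once

No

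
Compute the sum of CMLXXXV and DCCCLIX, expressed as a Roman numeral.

CMLXXXV = 985
DCCCLIX = 859
985 + 859 = 1844

MDCCCXLIV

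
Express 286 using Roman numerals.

Convert 286 to Roman numerals:
  286 contains 2×100 (CC)
  86 contains 1×50 (L)
  36 contains 3×10 (XXX)
  6 contains 1×5 (V)
  1 contains 1×1 (I)

CCLXXXVI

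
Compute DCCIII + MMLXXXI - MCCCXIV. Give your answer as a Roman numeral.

DCCIII = 703, MMLXXXI = 2081, MCCCXIV = 1314
703 + 2081 = 2784
2784 - 1314 = 1470

MCDLXX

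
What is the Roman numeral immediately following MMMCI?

MMMCI = 3101; next is 3102

MMMCII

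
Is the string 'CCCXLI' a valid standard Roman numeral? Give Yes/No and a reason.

'CCCXLI': Check the rules: uses only the symbols I, V, X, L, C, D, M; no symbol is repeated more than three times in a row; V, L and D each appear at most once; the only place a smaller symbol precedes a larger one is the allowed subtractive pair XL, the symbol right after such a pair (if any) is smaller than the pair's first symbol, and otherwise the values never increase from left to right. Value: C (100) + C (100) + C (100) + XL (40) + I (1) = 341. So it is a valid standard Roman numeral.

Yes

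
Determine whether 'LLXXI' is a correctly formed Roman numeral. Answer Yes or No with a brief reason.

'LLXXI': L should not appear more than once

No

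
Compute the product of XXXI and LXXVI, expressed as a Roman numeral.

XXXI = 31
LXXVI = 76
31 × 76 = 2356

MMCCCLVI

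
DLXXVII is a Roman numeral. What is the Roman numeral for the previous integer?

DLXXVII = 577, so the previous integer is 577 - 1 = 576

DLXXVI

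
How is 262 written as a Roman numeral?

Convert 262 to Roman numerals:
  262 contains 2×100 (CC)
  62 contains 1×50 (L)
  12 contains 1×10 (X)
  2 contains 2×1 (II)

CCLXII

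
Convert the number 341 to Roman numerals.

Convert 341 to Roman numerals:
  341 contains 3×100 (CCC)
  41 contains 1×40 (XL)
  1 contains 1×1 (I)

CCCXLI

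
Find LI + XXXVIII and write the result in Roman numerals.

LI = 51
XXXVIII = 38
51 + 38 = 89

LXXXIX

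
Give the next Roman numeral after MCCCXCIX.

MCCCXCIX = 1399, so the next integer is 1399 + 1 = 1400

MCD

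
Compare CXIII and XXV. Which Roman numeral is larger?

CXIII = 113
XXV = 25
113 is larger

CXIII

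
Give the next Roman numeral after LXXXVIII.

LXXXVIII = 88; next is 89

LXXXIX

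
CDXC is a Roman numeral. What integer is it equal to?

CDXC: CD=400, XC=90
400 + 90 = 490

490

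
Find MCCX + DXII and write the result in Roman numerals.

MCCX = 1210
DXII = 512
1210 + 512 = 1722

MDCCXXII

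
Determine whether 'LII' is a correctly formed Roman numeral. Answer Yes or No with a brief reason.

'LII': Check the rules: uses only the symbols I, V, X, L, C, D, M; no symbol is repeated more than three times in a row; V, L and D each appear at most once; no smaller symbol precedes a larger one (values never increase from left to right). Value: L (50) + I (1) + I (1) = 52. So it is a valid standard Roman numeral.

Yes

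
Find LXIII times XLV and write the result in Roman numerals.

LXIII = 63
XLV = 45
63 × 45 = 2835

MMDCCCXXXV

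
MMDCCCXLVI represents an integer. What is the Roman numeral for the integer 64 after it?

MMDCCCXLVI = 2846
2846 + 64 = 2910

MMCMX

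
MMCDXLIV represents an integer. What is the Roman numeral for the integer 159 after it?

MMCDXLIV = 2444
2444 + 159 = 2603

MMDCIII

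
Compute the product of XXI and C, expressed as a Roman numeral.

XXI = 21
C = 100
21 × 100 = 2100

MMC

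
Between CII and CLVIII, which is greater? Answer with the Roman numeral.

CII = 102
CLVIII = 158
158 is larger

CLVIII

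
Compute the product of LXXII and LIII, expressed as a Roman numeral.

LXXII = 72
LIII = 53
72 × 53 = 3816

MMMDCCCXVI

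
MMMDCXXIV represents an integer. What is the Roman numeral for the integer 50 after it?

MMMDCXXIV = 3624
3624 + 50 = 3674

MMMDCLXXIV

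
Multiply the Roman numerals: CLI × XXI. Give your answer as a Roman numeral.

CLI = 151
XXI = 21
151 × 21 = 3171

MMMCLXXI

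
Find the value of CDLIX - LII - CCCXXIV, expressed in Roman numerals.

CDLIX = 459, LII = 52, CCCXXIV = 324
459 - 52 = 407
407 - 324 = 83

LXXXIII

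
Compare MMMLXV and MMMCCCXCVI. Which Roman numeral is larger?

MMMLXV = 3065
MMMCCCXCVI = 3396
3396 is larger

MMMCCCXCVI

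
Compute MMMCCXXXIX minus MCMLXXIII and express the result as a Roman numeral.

MMMCCXXXIX = 3239
MCMLXXIII = 1973
3239 - 1973 = 1266

MCCLXVI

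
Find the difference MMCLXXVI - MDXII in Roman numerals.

MMCLXXVI = 2176
MDXII = 1512
2176 - 1512 = 664

DCLXIV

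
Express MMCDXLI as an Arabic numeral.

MMCDXLI: M=1000, M=1000, CD=400, XL=40, I=1
1000 + 1000 + 400 + 40 + 1 = 2441

2441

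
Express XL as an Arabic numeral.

XL: XL=40

40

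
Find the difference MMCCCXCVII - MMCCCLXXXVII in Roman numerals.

MMCCCXCVII = 2397
MMCCCLXXXVII = 2387
2397 - 2387 = 10

X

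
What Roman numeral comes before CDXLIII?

CDXLIII = 443, so the previous integer is 443 - 1 = 442

CDXLII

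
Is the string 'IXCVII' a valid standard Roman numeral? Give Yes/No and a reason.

'IXCVII': I (position 1) comes before the larger symbol C (position 3) without being directly in front of it as a subtractive pair; apart from IV, IX, XL, XC, CD and CM, symbols must go from largest to smallest

No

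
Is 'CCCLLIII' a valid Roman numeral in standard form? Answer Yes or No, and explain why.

'CCCLLIII': L should not appear more than once

No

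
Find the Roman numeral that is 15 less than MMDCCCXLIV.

MMDCCCXLIV = 2844
2844 - 15 = 2829

MMDCCCXXIX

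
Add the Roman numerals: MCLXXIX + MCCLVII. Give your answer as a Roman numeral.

MCLXXIX = 1179
MCCLVII = 1257
1179 + 1257 = 2436

MMCDXXXVI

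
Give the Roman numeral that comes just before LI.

LI = 51; previous is 50

L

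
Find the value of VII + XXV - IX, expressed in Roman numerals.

VII = 7, XXV = 25, IX = 9
7 + 25 = 32
32 - 9 = 23

XXIII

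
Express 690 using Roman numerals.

Convert 690 to Roman numerals:
  690 contains 1×500 (D)
  190 contains 1×100 (C)
  90 contains 1×90 (XC)

DCXC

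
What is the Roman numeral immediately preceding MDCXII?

MDCXII = 1612, so the previous integer is 1612 - 1 = 1611

MDCXI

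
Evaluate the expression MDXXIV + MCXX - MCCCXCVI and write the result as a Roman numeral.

MDXXIV = 1524, MCXX = 1120, MCCCXCVI = 1396
1524 + 1120 = 2644
2644 - 1396 = 1248

MCCXLVIII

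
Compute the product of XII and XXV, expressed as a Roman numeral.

XII = 12
XXV = 25
12 × 25 = 300

CCC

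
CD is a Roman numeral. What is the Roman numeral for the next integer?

CD = 400; next is 401

CDI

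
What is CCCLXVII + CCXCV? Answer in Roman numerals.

CCCLXVII = 367
CCXCV = 295
367 + 295 = 662

DCLXII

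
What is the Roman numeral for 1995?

Convert 1995 to Roman numerals:
  1995 contains 1×1000 (M)
  995 contains 1×900 (CM)
  95 contains 1×90 (XC)
  5 contains 1×5 (V)

MCMXCV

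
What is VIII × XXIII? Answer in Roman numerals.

VIII = 8
XXIII = 23
8 × 23 = 184

CLXXXIV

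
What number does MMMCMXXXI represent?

MMMCMXXXI: M=1000, M=1000, M=1000, CM=900, X=10, X=10, X=10, I=1
1000 + 1000 + 1000 + 900 + 10 + 10 + 10 + 1 = 3931

3931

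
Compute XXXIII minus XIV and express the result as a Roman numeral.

XXXIII = 33
XIV = 14
33 - 14 = 19

XIX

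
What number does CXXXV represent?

CXXXV: C=100, X=10, X=10, X=10, V=5
100 + 10 + 10 + 10 + 5 = 135

135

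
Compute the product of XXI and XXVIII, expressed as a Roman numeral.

XXI = 21
XXVIII = 28
21 × 28 = 588

DLXXXVIII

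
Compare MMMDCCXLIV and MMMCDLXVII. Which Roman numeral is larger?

MMMDCCXLIV = 3744
MMMCDLXVII = 3467
3744 is larger

MMMDCCXLIV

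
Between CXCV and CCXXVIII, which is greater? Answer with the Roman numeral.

CXCV = 195
CCXXVIII = 228
228 is larger

CCXXVIII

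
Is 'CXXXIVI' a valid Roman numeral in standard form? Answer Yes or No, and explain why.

'CXXXIVI': I cannot come right after the subtractive pair IV: once I is subtracted in IV, the next symbol must be smaller than I

No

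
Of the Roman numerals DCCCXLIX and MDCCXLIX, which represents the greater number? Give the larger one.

DCCCXLIX = 849
MDCCXLIX = 1749
1749 is larger

MDCCXLIX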